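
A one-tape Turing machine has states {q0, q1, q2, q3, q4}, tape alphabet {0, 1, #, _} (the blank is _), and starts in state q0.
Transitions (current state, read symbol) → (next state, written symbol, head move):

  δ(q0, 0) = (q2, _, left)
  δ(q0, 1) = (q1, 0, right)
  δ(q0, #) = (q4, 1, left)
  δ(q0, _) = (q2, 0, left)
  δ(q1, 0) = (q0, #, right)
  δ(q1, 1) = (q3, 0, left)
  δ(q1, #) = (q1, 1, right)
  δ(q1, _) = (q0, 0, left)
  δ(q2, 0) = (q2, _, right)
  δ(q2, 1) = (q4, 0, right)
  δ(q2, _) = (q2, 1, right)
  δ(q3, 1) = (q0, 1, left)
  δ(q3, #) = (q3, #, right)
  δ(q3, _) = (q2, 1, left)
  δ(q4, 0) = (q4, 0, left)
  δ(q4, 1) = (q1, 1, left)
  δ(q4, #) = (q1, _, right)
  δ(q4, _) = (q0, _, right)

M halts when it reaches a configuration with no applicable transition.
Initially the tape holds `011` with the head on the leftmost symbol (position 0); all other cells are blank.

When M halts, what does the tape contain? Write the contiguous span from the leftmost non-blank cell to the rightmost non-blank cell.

11#_0

q0 | _[0]11_   read 0 → write _, move left, go to q2
q2 | [_]_11_   read _ → write 1, move right, go to q2
q2 | 1[_]11_   read _ → write 1, move right, go to q2
q2 | 11[1]1_   read 1 → write 0, move right, go to q4
q4 | 110[1]_   read 1 → write 1, move left, go to q1
q1 | 11[0]1_   read 0 → write #, move right, go to q0
q0 | 11#[1]_   read 1 → write 0, move right, go to q1
q1 | 11#0[_]   read _ → write 0, move left, go to q0
q0 | 11#[0]0   read 0 → write _, move left, go to q2
q2 | 11[#]_0
The non-blank tape span at halt is 11#_0.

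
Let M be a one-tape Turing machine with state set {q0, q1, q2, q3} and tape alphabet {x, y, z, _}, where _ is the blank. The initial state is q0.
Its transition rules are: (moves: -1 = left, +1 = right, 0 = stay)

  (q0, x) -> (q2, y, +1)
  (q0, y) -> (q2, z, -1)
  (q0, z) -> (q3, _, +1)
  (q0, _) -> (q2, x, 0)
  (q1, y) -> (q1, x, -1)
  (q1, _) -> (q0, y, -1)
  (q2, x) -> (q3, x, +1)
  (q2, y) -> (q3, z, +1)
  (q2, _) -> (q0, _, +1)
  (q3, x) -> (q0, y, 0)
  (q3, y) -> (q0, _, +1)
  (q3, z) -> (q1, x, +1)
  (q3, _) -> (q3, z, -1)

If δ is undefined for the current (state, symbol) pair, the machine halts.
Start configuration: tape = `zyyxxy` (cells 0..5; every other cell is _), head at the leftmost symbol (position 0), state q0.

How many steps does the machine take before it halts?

q0 | [z]yyxxy____   read z → write _, move +1, go to q3
q3 | _[y]yxxy____   read y → write _, move +1, go to q0
q0 | __[y]xxy____   read y → write z, move -1, go to q2
q2 | _[_]zxxy____   read _ → write _, move +1, go to q0
q0 | __[z]xxy____   read z → write _, move +1, go to q3
q3 | ___[x]xy____   read x → write y, move 0, go to q0
q0 | ___[y]xy____   read y → write z, move -1, go to q2
q2 | __[_]zxy____   read _ → write _, move +1, go to q0
q0 | ___[z]xy____   read z → write _, move +1, go to q3
q3 | ____[x]y____   read x → write y, move 0, go to q0
q0 | ____[y]y____   read y → write z, move -1, go to q2
q2 | ___[_]zy____   read _ → write _, move +1, go to q0
q0 | ____[z]y____   read z → write _, move +1, go to q3
q3 | _____[y]____   read y → write _, move +1, go to q0
q0 | ______[_]___   read _ → write x, move 0, go to q2
q2 | ______[x]___   read x → write x, move +1, go to q3
q3 | ______x[_]__   read _ → write z, move -1, go to q3
q3 | ______[x]z__   read x → write y, move 0, go to q0
q0 | ______[y]z__   read y → write z, move -1, go to q2
q2 | _____[_]zz__   read _ → write _, move +1, go to q0
q0 | ______[z]z__   read z → write _, move +1, go to q3
q3 | _______[z]__   read z → write x, move +1, go to q1
q1 | _______x[_]_   read _ → write y, move -1, go to q0
q0 | _______[x]y_   read x → write y, move +1, go to q2
q2 | _______y[y]_   read y → write z, move +1, go to q3
q3 | _______yz[_]   read _ → write z, move -1, go to q3
q3 | _______y[z]z   read z → write x, move +1, go to q1
q1 | _______yx[z]
M halts after 27 transitions.

27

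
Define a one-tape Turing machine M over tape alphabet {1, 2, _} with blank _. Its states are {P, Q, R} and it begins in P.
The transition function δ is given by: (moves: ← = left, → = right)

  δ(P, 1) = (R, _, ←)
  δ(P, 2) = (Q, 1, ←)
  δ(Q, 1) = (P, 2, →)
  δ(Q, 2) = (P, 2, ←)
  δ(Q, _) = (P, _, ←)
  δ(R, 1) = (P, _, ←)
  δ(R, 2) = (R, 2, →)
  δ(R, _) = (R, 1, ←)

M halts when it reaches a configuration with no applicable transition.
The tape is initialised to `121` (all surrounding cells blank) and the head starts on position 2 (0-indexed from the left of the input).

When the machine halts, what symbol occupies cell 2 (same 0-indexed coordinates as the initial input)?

_

P | __12[1]   read 1 → write _, move ←, go to R
R | __1[2]_   read 2 → write 2, move →, go to R
R | __12[_]   read _ → write 1, move ←, go to R
R | __1[2]1   read 2 → write 2, move →, go to R
R | __12[1]   read 1 → write _, move ←, go to P
P | __1[2]_   read 2 → write 1, move ←, go to Q
Q | __[1]1_   read 1 → write 2, move →, go to P
P | __2[1]_   read 1 → write _, move ←, go to R
R | __[2]__   read 2 → write 2, move →, go to R
R | __2[_]_   read _ → write 1, move ←, go to R
R | __[2]1_   read 2 → write 2, move →, go to R
R | __2[1]_   read 1 → write _, move ←, go to P
P | __[2]__   read 2 → write 1, move ←, go to Q
Q | _[_]1__   read _ → write _, move ←, go to P
P | [_]_1__
Cell 2 holds _ when M halts.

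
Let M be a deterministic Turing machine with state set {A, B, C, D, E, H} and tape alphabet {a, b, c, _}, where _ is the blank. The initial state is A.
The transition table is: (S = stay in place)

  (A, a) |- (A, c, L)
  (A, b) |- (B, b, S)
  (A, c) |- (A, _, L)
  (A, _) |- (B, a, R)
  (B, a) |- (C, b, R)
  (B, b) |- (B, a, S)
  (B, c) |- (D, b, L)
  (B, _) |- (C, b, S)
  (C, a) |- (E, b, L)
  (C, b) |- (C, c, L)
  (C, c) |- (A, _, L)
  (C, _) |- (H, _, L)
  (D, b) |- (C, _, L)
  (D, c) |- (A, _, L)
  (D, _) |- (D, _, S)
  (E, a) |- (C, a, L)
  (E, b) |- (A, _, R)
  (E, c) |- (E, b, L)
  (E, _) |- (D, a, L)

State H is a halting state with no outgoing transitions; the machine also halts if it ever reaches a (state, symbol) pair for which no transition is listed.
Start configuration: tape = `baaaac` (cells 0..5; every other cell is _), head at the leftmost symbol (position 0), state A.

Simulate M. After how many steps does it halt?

A | [b]aaaac   read b → write b, move S, go to B
B | [b]aaaac   read b → write a, move S, go to B
B | [a]aaaac   read a → write b, move R, go to C
C | b[a]aaac   read a → write b, move L, go to E
E | [b]baaac   read b → write _, move R, go to A
A | _[b]aaac   read b → write b, move S, go to B
B | _[b]aaac   read b → write a, move S, go to B
B | _[a]aaac   read a → write b, move R, go to C
C | _b[a]aac   read a → write b, move L, go to E
E | _[b]baac   read b → write _, move R, go to A
A | __[b]aac   read b → write b, move S, go to B
B | __[b]aac   read b → write a, move S, go to B
B | __[a]aac   read a → write b, move R, go to C
C | __b[a]ac   read a → write b, move L, go to E
E | __[b]bac   read b → write _, move R, go to A
A | ___[b]ac   read b → write b, move S, go to B
B | ___[b]ac   read b → write a, move S, go to B
B | ___[a]ac   read a → write b, move R, go to C
C | ___b[a]c   read a → write b, move L, go to E
E | ___[b]bc   read b → write _, move R, go to A
A | ____[b]c   read b → write b, move S, go to B
B | ____[b]c   read b → write a, move S, go to B
B | ____[a]c   read a → write b, move R, go to C
C | ____b[c]   read c → write _, move L, go to A
A | ____[b]_   read b → write b, move S, go to B
B | ____[b]_   read b → write a, move S, go to B
B | ____[a]_   read a → write b, move R, go to C
C | ____b[_]   read _ → write _, move L, go to H
H | ____[b]_
M halts after 28 transitions.

28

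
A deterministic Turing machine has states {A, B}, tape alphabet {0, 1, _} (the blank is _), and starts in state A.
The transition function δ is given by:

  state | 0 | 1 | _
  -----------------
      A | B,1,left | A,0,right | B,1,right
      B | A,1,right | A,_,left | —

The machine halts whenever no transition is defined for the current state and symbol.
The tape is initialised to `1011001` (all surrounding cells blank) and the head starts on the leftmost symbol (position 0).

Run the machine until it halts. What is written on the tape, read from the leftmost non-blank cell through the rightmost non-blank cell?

state=A head=0 tape=[1]011001__   (A,1)→(A,0,right)
state=A head=1 tape=0[0]11001__   (A,0)→(B,1,left)
state=B head=0 tape=[0]111001__   (B,0)→(A,1,right)
state=A head=1 tape=1[1]11001__   (A,1)→(A,0,right)
state=A head=2 tape=10[1]1001__   (A,1)→(A,0,right)
state=A head=3 tape=100[1]001__   (A,1)→(A,0,right)
state=A head=4 tape=1000[0]01__   (A,0)→(B,1,left)
state=B head=3 tape=100[0]101__   (B,0)→(A,1,right)
state=A head=4 tape=1001[1]01__   (A,1)→(A,0,right)
state=A head=5 tape=10010[0]1__   (A,0)→(B,1,left)
state=B head=4 tape=1001[0]11__   (B,0)→(A,1,right)
state=A head=5 tape=10011[1]1__   (A,1)→(A,0,right)
state=A head=6 tape=100110[1]__   (A,1)→(A,0,right)
state=A head=7 tape=1001100[_]_   (A,_)→(B,1,right)
state=B head=8 tape=10011001[_]
The non-blank tape span at halt is 10011001.

10011001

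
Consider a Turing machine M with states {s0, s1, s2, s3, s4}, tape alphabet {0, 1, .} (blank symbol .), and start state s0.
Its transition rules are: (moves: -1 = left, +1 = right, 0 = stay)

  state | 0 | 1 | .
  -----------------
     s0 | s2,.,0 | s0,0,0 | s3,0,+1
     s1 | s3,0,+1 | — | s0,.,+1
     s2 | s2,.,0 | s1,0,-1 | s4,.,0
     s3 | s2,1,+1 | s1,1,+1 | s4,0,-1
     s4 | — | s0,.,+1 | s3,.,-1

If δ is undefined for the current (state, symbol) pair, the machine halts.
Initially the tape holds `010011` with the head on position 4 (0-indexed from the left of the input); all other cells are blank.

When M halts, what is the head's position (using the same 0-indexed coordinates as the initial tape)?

state=s0 head=4 tape=0100[1]1   (s0,1)→(s0,0,0)
state=s0 head=4 tape=0100[0]1   (s0,0)→(s2,.,0)
state=s2 head=4 tape=0100[.]1   (s2,.)→(s4,.,0)
state=s4 head=4 tape=0100[.]1   (s4,.)→(s3,.,-1)
state=s3 head=3 tape=010[0].1   (s3,0)→(s2,1,+1)
state=s2 head=4 tape=0101[.]1   (s2,.)→(s4,.,0)
state=s4 head=4 tape=0101[.]1   (s4,.)→(s3,.,-1)
state=s3 head=3 tape=010[1].1   (s3,1)→(s1,1,+1)
state=s1 head=4 tape=0101[.]1   (s1,.)→(s0,.,+1)
state=s0 head=5 tape=0101.[1]   (s0,1)→(s0,0,0)
state=s0 head=5 tape=0101.[0]   (s0,0)→(s2,.,0)
state=s2 head=5 tape=0101.[.]   (s2,.)→(s4,.,0)
state=s4 head=5 tape=0101.[.]   (s4,.)→(s3,.,-1)
state=s3 head=4 tape=0101[.].   (s3,.)→(s4,0,-1)
state=s4 head=3 tape=010[1]0.   (s4,1)→(s0,.,+1)
state=s0 head=4 tape=010.[0].   (s0,0)→(s2,.,0)
state=s2 head=4 tape=010.[.].   (s2,.)→(s4,.,0)
state=s4 head=4 tape=010.[.].   (s4,.)→(s3,.,-1)
state=s3 head=3 tape=010[.]..   (s3,.)→(s4,0,-1)
state=s4 head=2 tape=01[0]0..
At halt the head is at cell 2.

2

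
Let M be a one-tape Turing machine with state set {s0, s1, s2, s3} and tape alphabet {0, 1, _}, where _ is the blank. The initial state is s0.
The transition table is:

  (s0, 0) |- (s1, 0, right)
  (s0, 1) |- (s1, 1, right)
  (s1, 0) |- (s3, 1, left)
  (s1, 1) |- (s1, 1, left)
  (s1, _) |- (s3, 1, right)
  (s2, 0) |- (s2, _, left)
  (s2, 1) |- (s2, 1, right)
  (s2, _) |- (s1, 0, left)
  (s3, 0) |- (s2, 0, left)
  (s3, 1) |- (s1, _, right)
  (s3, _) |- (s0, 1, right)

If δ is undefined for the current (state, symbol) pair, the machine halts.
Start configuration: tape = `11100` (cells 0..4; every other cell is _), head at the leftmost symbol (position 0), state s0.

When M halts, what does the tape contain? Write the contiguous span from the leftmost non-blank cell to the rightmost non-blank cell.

11111_11

s0 | _[1]1100___   read 1 → write 1, move right, go to s1
s1 | _1[1]100___   read 1 → write 1, move left, go to s1
s1 | _[1]1100___   read 1 → write 1, move left, go to s1
s1 | [_]11100___   read _ → write 1, move right, go to s3
s3 | 1[1]1100___   read 1 → write _, move right, go to s1
s1 | 1_[1]100___   read 1 → write 1, move left, go to s1
s1 | 1[_]1100___   read _ → write 1, move right, go to s3
s3 | 11[1]100___   read 1 → write _, move right, go to s1
s1 | 11_[1]00___   read 1 → write 1, move left, go to s1
s1 | 11[_]100___   read _ → write 1, move right, go to s3
s3 | 111[1]00___   read 1 → write _, move right, go to s1
s1 | 111_[0]0___   read 0 → write 1, move left, go to s3
s3 | 111[_]10___   read _ → write 1, move right, go to s0
s0 | 1111[1]0___   read 1 → write 1, move right, go to s1
s1 | 11111[0]___   read 0 → write 1, move left, go to s3
s3 | 1111[1]1___   read 1 → write _, move right, go to s1
s1 | 1111_[1]___   read 1 → write 1, move left, go to s1
s1 | 1111[_]1___   read _ → write 1, move right, go to s3
s3 | 11111[1]___   read 1 → write _, move right, go to s1
s1 | 11111_[_]__   read _ → write 1, move right, go to s3
s3 | 11111_1[_]_   read _ → write 1, move right, go to s0
s0 | 11111_11[_]
The non-blank tape span at halt is 11111_11.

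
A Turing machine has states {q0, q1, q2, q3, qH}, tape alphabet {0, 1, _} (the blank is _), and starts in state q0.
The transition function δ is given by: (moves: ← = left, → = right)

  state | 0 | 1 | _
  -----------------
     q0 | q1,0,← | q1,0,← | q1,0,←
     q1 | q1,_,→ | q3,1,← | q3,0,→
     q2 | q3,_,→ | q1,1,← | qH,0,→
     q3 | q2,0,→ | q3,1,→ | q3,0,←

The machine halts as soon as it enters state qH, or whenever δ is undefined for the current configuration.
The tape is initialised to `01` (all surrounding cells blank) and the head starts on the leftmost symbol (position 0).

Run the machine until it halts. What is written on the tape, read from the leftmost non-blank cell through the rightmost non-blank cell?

state=q0 head=0 tape=_[0]1___   (q0,0)→(q1,0,←)
state=q1 head=-1 tape=[_]01___   (q1,_)→(q3,0,→)
state=q3 head=0 tape=0[0]1___   (q3,0)→(q2,0,→)
state=q2 head=1 tape=00[1]___   (q2,1)→(q1,1,←)
state=q1 head=0 tape=0[0]1___   (q1,0)→(q1,_,→)
state=q1 head=1 tape=0_[1]___   (q1,1)→(q3,1,←)
state=q3 head=0 tape=0[_]1___   (q3,_)→(q3,0,←)
state=q3 head=-1 tape=[0]01___   (q3,0)→(q2,0,→)
state=q2 head=0 tape=0[0]1___   (q2,0)→(q3,_,→)
state=q3 head=1 tape=0_[1]___   (q3,1)→(q3,1,→)
state=q3 head=2 tape=0_1[_]__   (q3,_)→(q3,0,←)
state=q3 head=1 tape=0_[1]0__   (q3,1)→(q3,1,→)
state=q3 head=2 tape=0_1[0]__   (q3,0)→(q2,0,→)
state=q2 head=3 tape=0_10[_]_   (q2,_)→(qH,0,→)
state=qH head=4 tape=0_100[_]
The non-blank tape span at halt is 0_100.

0_100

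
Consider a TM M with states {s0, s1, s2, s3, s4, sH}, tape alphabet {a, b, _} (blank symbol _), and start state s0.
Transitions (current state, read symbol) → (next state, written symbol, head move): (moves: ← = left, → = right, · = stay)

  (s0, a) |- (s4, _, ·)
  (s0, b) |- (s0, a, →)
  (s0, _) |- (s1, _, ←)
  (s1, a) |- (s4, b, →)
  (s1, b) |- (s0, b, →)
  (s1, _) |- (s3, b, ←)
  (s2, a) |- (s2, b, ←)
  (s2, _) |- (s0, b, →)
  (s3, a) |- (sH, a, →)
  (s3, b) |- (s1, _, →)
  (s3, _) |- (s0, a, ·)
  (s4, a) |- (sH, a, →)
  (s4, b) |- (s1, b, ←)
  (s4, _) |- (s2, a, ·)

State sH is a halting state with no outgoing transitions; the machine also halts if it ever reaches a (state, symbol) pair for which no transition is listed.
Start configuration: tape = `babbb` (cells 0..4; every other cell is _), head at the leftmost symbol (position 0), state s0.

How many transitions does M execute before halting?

s0 | _[b]abbb_   read b → write a, move →, go to s0
s0 | _a[a]bbb_   read a → write _, move ·, go to s4
s4 | _a[_]bbb_   read _ → write a, move ·, go to s2
s2 | _a[a]bbb_   read a → write b, move ←, go to s2
s2 | _[a]bbbb_   read a → write b, move ←, go to s2
s2 | [_]bbbbb_   read _ → write b, move →, go to s0
s0 | b[b]bbbb_   read b → write a, move →, go to s0
s0 | ba[b]bbb_   read b → write a, move →, go to s0
s0 | baa[b]bb_   read b → write a, move →, go to s0
s0 | baaa[b]b_   read b → write a, move →, go to s0
s0 | baaaa[b]_   read b → write a, move →, go to s0
s0 | baaaaa[_]   read _ → write _, move ←, go to s1
s1 | baaaa[a]_   read a → write b, move →, go to s4
s4 | baaaab[_]   read _ → write a, move ·, go to s2
s2 | baaaab[a]   read a → write b, move ←, go to s2
s2 | baaaa[b]b
M halts after 15 transitions.

15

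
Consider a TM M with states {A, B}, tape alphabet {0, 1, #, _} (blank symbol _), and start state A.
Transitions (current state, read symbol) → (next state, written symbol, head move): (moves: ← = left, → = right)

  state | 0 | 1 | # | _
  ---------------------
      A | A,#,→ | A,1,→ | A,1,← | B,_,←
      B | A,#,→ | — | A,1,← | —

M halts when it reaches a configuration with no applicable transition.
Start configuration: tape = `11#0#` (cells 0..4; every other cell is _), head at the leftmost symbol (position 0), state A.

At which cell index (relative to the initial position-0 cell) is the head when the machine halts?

4

state=A head=0 tape=[1]1#0#_   (A,1)→(A,1,→)
state=A head=1 tape=1[1]#0#_   (A,1)→(A,1,→)
state=A head=2 tape=11[#]0#_   (A,#)→(A,1,←)
state=A head=1 tape=1[1]10#_   (A,1)→(A,1,→)
state=A head=2 tape=11[1]0#_   (A,1)→(A,1,→)
state=A head=3 tape=111[0]#_   (A,0)→(A,#,→)
state=A head=4 tape=111#[#]_   (A,#)→(A,1,←)
state=A head=3 tape=111[#]1_   (A,#)→(A,1,←)
state=A head=2 tape=11[1]11_   (A,1)→(A,1,→)
state=A head=3 tape=111[1]1_   (A,1)→(A,1,→)
state=A head=4 tape=1111[1]_   (A,1)→(A,1,→)
state=A head=5 tape=11111[_]   (A,_)→(B,_,←)
state=B head=4 tape=1111[1]_
At halt the head is at cell 4.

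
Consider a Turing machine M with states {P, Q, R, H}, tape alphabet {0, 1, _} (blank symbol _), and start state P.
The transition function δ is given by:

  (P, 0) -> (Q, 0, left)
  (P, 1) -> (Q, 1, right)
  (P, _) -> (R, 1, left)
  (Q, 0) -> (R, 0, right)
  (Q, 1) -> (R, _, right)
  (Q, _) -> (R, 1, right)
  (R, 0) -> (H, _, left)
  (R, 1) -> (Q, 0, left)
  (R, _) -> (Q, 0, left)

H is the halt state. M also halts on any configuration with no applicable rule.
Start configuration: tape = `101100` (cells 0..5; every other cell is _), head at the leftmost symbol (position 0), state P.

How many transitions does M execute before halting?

P | [1]01100   read 1 → write 1, move right, go to Q
Q | 1[0]1100   read 0 → write 0, move right, go to R
R | 10[1]100   read 1 → write 0, move left, go to Q
Q | 1[0]0100   read 0 → write 0, move right, go to R
R | 10[0]100   read 0 → write _, move left, go to H
H | 1[0]_100
M halts after 5 transitions.

5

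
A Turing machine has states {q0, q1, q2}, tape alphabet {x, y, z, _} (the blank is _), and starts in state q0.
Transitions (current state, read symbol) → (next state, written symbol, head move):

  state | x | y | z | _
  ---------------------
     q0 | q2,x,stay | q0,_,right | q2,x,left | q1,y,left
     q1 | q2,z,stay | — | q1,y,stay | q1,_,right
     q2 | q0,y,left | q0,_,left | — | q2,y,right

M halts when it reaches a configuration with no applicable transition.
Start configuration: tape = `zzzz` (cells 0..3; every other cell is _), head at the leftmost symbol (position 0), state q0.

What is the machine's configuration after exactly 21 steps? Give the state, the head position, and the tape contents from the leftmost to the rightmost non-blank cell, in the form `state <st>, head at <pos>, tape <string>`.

state=q0 head=0 tape=_[z]zzz_   (q0,z)→(q2,x,left)
state=q2 head=-1 tape=[_]xzzz_   (q2,_)→(q2,y,right)
state=q2 head=0 tape=y[x]zzz_   (q2,x)→(q0,y,left)
state=q0 head=-1 tape=[y]yzzz_   (q0,y)→(q0,_,right)
state=q0 head=0 tape=_[y]zzz_   (q0,y)→(q0,_,right)
state=q0 head=1 tape=__[z]zz_   (q0,z)→(q2,x,left)
state=q2 head=0 tape=_[_]xzz_   (q2,_)→(q2,y,right)
state=q2 head=1 tape=_y[x]zz_   (q2,x)→(q0,y,left)
state=q0 head=0 tape=_[y]yzz_   (q0,y)→(q0,_,right)
state=q0 head=1 tape=__[y]zz_   (q0,y)→(q0,_,right)
state=q0 head=2 tape=___[z]z_   (q0,z)→(q2,x,left)
state=q2 head=1 tape=__[_]xz_   (q2,_)→(q2,y,right)
state=q2 head=2 tape=__y[x]z_   (q2,x)→(q0,y,left)
state=q0 head=1 tape=__[y]yz_   (q0,y)→(q0,_,right)
state=q0 head=2 tape=___[y]z_   (q0,y)→(q0,_,right)
state=q0 head=3 tape=____[z]_   (q0,z)→(q2,x,left)
state=q2 head=2 tape=___[_]x_   (q2,_)→(q2,y,right)
state=q2 head=3 tape=___y[x]_   (q2,x)→(q0,y,left)
state=q0 head=2 tape=___[y]y_   (q0,y)→(q0,_,right)
state=q0 head=3 tape=____[y]_   (q0,y)→(q0,_,right)
state=q0 head=4 tape=_____[_]   (q0,_)→(q1,y,left)
state=q1 head=3 tape=____[_]y
After 21 steps: state q1, head at 3, tape y.

state q1, head at 3, tape y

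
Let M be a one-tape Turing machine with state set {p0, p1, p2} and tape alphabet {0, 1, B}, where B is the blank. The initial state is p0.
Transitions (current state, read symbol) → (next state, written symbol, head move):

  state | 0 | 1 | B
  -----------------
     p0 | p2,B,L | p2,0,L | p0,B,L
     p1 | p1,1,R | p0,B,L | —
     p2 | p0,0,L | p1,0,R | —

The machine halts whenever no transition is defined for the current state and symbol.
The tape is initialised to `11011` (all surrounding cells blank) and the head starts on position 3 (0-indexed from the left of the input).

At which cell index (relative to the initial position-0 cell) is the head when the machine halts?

state=p0 head=3 tape=110[1]1   (p0,1)→(p2,0,L)
state=p2 head=2 tape=11[0]01   (p2,0)→(p0,0,L)
state=p0 head=1 tape=1[1]001   (p0,1)→(p2,0,L)
state=p2 head=0 tape=[1]0001   (p2,1)→(p1,0,R)
state=p1 head=1 tape=0[0]001   (p1,0)→(p1,1,R)
state=p1 head=2 tape=01[0]01   (p1,0)→(p1,1,R)
state=p1 head=3 tape=011[0]1   (p1,0)→(p1,1,R)
state=p1 head=4 tape=0111[1]   (p1,1)→(p0,B,L)
state=p0 head=3 tape=011[1]B   (p0,1)→(p2,0,L)
state=p2 head=2 tape=01[1]0B   (p2,1)→(p1,0,R)
state=p1 head=3 tape=010[0]B   (p1,0)→(p1,1,R)
state=p1 head=4 tape=0101[B]
At halt the head is at cell 4.

4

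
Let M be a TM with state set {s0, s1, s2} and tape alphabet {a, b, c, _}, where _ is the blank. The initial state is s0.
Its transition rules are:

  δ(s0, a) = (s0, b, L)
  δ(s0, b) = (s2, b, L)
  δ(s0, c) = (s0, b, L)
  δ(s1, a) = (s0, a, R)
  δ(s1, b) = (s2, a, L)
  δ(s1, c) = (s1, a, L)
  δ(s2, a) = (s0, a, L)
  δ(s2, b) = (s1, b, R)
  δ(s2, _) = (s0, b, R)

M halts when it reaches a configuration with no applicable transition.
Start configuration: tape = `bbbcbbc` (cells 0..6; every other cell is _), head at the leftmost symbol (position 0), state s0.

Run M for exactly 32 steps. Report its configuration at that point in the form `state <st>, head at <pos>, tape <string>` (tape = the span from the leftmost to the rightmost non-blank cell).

state s2, head at -4, tape baabbbbcbbc

s0 | ____[b]bbcbbc   read b → write b, move L, go to s2
s2 | ___[_]bbbcbbc   read _ → write b, move R, go to s0
s0 | ___b[b]bbcbbc   read b → write b, move L, go to s2
s2 | ___[b]bbbcbbc   read b → write b, move R, go to s1
s1 | ___b[b]bbcbbc   read b → write a, move L, go to s2
s2 | ___[b]abbcbbc   read b → write b, move R, go to s1
s1 | ___b[a]bbcbbc   read a → write a, move R, go to s0
s0 | ___ba[b]bcbbc   read b → write b, move L, go to s2
s2 | ___b[a]bbcbbc   read a → write a, move L, go to s0
s0 | ___[b]abbcbbc   read b → write b, move L, go to s2
s2 | __[_]babbcbbc   read _ → write b, move R, go to s0
s0 | __b[b]abbcbbc   read b → write b, move L, go to s2
s2 | __[b]babbcbbc   read b → write b, move R, go to s1
s1 | __b[b]abbcbbc   read b → write a, move L, go to s2
s2 | __[b]aabbcbbc   read b → write b, move R, go to s1
s1 | __b[a]abbcbbc   read a → write a, move R, go to s0
s0 | __ba[a]bbcbbc   read a → write b, move L, go to s0
s0 | __b[a]bbbcbbc   read a → write b, move L, go to s0
s0 | __[b]bbbbcbbc   read b → write b, move L, go to s2
s2 | _[_]bbbbbcbbc   read _ → write b, move R, go to s0
s0 | _b[b]bbbbcbbc   read b → write b, move L, go to s2
s2 | _[b]bbbbbcbbc   read b → write b, move R, go to s1
s1 | _b[b]bbbbcbbc   read b → write a, move L, go to s2
s2 | _[b]abbbbcbbc   read b → write b, move R, go to s1
s1 | _b[a]bbbbcbbc   read a → write a, move R, go to s0
s0 | _ba[b]bbbcbbc   read b → write b, move L, go to s2
s2 | _b[a]bbbbcbbc   read a → write a, move L, go to s0
s0 | _[b]abbbbcbbc   read b → write b, move L, go to s2
s2 | [_]babbbbcbbc   read _ → write b, move R, go to s0
s0 | b[b]abbbbcbbc   read b → write b, move L, go to s2
s2 | [b]babbbbcbbc   read b → write b, move R, go to s1
s1 | b[b]abbbbcbbc   read b → write a, move L, go to s2
s2 | [b]aabbbbcbbc
After 32 steps: state s2, head at -4, tape baabbbbcbbc.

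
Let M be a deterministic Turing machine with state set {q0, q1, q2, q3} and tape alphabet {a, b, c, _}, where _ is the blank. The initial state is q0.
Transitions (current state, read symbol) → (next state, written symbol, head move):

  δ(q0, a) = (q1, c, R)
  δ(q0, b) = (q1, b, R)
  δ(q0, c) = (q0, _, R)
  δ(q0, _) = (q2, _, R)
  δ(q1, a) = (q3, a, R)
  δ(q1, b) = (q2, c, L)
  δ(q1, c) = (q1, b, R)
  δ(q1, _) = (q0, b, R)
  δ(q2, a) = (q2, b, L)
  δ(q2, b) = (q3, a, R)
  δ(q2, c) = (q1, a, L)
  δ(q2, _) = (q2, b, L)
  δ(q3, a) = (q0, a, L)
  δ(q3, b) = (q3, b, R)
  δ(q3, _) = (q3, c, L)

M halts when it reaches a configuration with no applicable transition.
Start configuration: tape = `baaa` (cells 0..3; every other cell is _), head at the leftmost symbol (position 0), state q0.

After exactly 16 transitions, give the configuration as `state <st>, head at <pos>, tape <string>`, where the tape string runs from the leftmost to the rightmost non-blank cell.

state q2, head at 6, tape bc_cbb_b

q0 | [b]aaa____   read b → write b, move R, go to q1
q1 | b[a]aa____   read a → write a, move R, go to q3
q3 | ba[a]a____   read a → write a, move L, go to q0
q0 | b[a]aa____   read a → write c, move R, go to q1
q1 | bc[a]a____   read a → write a, move R, go to q3
q3 | bca[a]____   read a → write a, move L, go to q0
q0 | bc[a]a____   read a → write c, move R, go to q1
q1 | bcc[a]____   read a → write a, move R, go to q3
q3 | bcca[_]___   read _ → write c, move L, go to q3
q3 | bcc[a]c___   read a → write a, move L, go to q0
q0 | bc[c]ac___   read c → write _, move R, go to q0
q0 | bc_[a]c___   read a → write c, move R, go to q1
q1 | bc_c[c]___   read c → write b, move R, go to q1
q1 | bc_cb[_]__   read _ → write b, move R, go to q0
q0 | bc_cbb[_]_   read _ → write _, move R, go to q2
q2 | bc_cbb_[_]   read _ → write b, move L, go to q2
q2 | bc_cbb[_]b
After 16 steps: state q2, head at 6, tape bc_cbb_b.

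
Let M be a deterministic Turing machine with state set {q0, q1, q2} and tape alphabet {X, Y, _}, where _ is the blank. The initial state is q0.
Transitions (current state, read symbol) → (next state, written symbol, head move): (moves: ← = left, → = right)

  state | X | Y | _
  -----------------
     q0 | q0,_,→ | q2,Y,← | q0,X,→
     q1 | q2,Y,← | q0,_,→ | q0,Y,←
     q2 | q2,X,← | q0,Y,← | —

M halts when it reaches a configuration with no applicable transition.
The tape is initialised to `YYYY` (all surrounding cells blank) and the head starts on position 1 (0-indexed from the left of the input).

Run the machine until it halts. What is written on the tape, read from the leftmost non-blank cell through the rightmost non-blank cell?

state=q0 head=1 tape=__Y[Y]YY   (q0,Y)→(q2,Y,←)
state=q2 head=0 tape=__[Y]YYY   (q2,Y)→(q0,Y,←)
state=q0 head=-1 tape=_[_]YYYY   (q0,_)→(q0,X,→)
state=q0 head=0 tape=_X[Y]YYY   (q0,Y)→(q2,Y,←)
state=q2 head=-1 tape=_[X]YYYY   (q2,X)→(q2,X,←)
state=q2 head=-2 tape=[_]XYYYY
The non-blank tape span at halt is XYYYY.

XYYYY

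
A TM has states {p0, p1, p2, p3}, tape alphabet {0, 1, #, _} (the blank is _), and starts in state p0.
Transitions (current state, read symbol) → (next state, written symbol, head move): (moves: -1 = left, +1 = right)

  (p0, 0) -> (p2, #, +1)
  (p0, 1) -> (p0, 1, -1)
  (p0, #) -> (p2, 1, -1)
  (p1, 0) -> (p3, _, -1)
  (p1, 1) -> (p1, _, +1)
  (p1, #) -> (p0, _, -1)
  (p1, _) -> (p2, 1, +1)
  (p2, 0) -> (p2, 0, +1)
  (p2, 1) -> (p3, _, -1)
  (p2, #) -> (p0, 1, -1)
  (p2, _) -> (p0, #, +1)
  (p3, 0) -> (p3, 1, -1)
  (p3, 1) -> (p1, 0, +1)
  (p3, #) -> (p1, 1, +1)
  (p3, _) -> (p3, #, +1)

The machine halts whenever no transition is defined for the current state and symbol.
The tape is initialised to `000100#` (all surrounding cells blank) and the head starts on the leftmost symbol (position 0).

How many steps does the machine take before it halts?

p0 | [0]00100#__   read 0 → write #, move +1, go to p2
p2 | #[0]0100#__   read 0 → write 0, move +1, go to p2
p2 | #0[0]100#__   read 0 → write 0, move +1, go to p2
p2 | #00[1]00#__   read 1 → write _, move -1, go to p3
p3 | #0[0]_00#__   read 0 → write 1, move -1, go to p3
p3 | #[0]1_00#__   read 0 → write 1, move -1, go to p3
p3 | [#]11_00#__   read # → write 1, move +1, go to p1
p1 | 1[1]1_00#__   read 1 → write _, move +1, go to p1
p1 | 1_[1]_00#__   read 1 → write _, move +1, go to p1
p1 | 1__[_]00#__   read _ → write 1, move +1, go to p2
p2 | 1__1[0]0#__   read 0 → write 0, move +1, go to p2
p2 | 1__10[0]#__   read 0 → write 0, move +1, go to p2
p2 | 1__100[#]__   read # → write 1, move -1, go to p0
p0 | 1__10[0]1__   read 0 → write #, move +1, go to p2
p2 | 1__10#[1]__   read 1 → write _, move -1, go to p3
p3 | 1__10[#]___   read # → write 1, move +1, go to p1
p1 | 1__101[_]__   read _ → write 1, move +1, go to p2
p2 | 1__1011[_]_   read _ → write #, move +1, go to p0
p0 | 1__1011#[_]
M halts after 18 transitions.

18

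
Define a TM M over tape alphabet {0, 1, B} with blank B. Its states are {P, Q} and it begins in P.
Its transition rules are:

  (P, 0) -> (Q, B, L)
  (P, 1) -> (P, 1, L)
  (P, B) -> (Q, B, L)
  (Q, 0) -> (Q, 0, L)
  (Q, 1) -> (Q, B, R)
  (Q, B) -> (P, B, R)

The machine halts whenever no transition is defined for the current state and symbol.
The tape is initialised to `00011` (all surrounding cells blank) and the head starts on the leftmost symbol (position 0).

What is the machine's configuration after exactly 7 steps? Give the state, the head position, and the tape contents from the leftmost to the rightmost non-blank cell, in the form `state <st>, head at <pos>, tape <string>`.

P | B[0]0011   read 0 → write B, move L, go to Q
Q | [B]B0011   read B → write B, move R, go to P
P | B[B]0011   read B → write B, move L, go to Q
Q | [B]B0011   read B → write B, move R, go to P
P | B[B]0011   read B → write B, move L, go to Q
Q | [B]B0011   read B → write B, move R, go to P
P | B[B]0011   read B → write B, move L, go to Q
Q | [B]B0011
After 7 steps: state Q, head at -1, tape 0011.

state Q, head at -1, tape 0011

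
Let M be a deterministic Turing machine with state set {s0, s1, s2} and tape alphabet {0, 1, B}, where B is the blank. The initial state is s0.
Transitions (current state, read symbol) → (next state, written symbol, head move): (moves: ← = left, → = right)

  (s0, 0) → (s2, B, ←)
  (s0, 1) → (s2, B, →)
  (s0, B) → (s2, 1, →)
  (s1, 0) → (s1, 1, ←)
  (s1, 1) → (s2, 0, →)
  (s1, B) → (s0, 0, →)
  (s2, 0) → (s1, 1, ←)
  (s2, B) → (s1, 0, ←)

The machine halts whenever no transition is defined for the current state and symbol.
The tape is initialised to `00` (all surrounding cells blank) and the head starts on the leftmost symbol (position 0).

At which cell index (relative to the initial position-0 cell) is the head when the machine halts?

state=s0 head=0 tape=BBBB[0]0   (s0,0)→(s2,B,←)
state=s2 head=-1 tape=BBB[B]B0   (s2,B)→(s1,0,←)
state=s1 head=-2 tape=BB[B]0B0   (s1,B)→(s0,0,→)
state=s0 head=-1 tape=BB0[0]B0   (s0,0)→(s2,B,←)
state=s2 head=-2 tape=BB[0]BB0   (s2,0)→(s1,1,←)
state=s1 head=-3 tape=B[B]1BB0   (s1,B)→(s0,0,→)
state=s0 head=-2 tape=B0[1]BB0   (s0,1)→(s2,B,→)
state=s2 head=-1 tape=B0B[B]B0   (s2,B)→(s1,0,←)
state=s1 head=-2 tape=B0[B]0B0   (s1,B)→(s0,0,→)
state=s0 head=-1 tape=B00[0]B0   (s0,0)→(s2,B,←)
state=s2 head=-2 tape=B0[0]BB0   (s2,0)→(s1,1,←)
state=s1 head=-3 tape=B[0]1BB0   (s1,0)→(s1,1,←)
state=s1 head=-4 tape=[B]11BB0   (s1,B)→(s0,0,→)
state=s0 head=-3 tape=0[1]1BB0   (s0,1)→(s2,B,→)
state=s2 head=-2 tape=0B[1]BB0
At halt the head is at cell -2.

-2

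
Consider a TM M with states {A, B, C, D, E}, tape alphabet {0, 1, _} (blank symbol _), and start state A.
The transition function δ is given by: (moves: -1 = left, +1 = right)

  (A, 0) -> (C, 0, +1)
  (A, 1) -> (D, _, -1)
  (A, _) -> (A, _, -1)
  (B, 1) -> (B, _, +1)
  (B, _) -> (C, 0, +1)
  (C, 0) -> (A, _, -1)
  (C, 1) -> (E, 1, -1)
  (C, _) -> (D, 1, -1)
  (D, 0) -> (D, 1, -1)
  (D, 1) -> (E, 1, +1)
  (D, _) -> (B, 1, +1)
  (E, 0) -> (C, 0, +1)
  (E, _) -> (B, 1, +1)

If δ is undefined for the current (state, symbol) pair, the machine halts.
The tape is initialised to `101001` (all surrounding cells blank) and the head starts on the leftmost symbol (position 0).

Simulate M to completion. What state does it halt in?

E

state=A head=0 tape=_[1]01001   (A,1)→(D,_,-1)
state=D head=-1 tape=[_]_01001   (D,_)→(B,1,+1)
state=B head=0 tape=1[_]01001   (B,_)→(C,0,+1)
state=C head=1 tape=10[0]1001   (C,0)→(A,_,-1)
state=A head=0 tape=1[0]_1001   (A,0)→(C,0,+1)
state=C head=1 tape=10[_]1001   (C,_)→(D,1,-1)
state=D head=0 tape=1[0]11001   (D,0)→(D,1,-1)
state=D head=-1 tape=[1]111001   (D,1)→(E,1,+1)
state=E head=0 tape=1[1]11001
No transition is defined for (E, 1); M halts in state E.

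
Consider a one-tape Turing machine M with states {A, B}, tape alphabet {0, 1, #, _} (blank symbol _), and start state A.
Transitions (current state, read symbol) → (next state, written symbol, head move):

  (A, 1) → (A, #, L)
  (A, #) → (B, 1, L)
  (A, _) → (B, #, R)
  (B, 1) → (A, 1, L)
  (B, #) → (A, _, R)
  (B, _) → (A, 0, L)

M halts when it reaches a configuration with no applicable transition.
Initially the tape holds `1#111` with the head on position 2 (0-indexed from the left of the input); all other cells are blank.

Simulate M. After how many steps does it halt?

A | ___1#[1]11   read 1 → write #, move L, go to A
A | ___1[#]#11   read # → write 1, move L, go to B
B | ___[1]1#11   read 1 → write 1, move L, go to A
A | __[_]11#11   read _ → write #, move R, go to B
B | __#[1]1#11   read 1 → write 1, move L, go to A
A | __[#]11#11   read # → write 1, move L, go to B
B | _[_]111#11   read _ → write 0, move L, go to A
A | [_]0111#11   read _ → write #, move R, go to B
B | #[0]111#11
M halts after 8 transitions.

8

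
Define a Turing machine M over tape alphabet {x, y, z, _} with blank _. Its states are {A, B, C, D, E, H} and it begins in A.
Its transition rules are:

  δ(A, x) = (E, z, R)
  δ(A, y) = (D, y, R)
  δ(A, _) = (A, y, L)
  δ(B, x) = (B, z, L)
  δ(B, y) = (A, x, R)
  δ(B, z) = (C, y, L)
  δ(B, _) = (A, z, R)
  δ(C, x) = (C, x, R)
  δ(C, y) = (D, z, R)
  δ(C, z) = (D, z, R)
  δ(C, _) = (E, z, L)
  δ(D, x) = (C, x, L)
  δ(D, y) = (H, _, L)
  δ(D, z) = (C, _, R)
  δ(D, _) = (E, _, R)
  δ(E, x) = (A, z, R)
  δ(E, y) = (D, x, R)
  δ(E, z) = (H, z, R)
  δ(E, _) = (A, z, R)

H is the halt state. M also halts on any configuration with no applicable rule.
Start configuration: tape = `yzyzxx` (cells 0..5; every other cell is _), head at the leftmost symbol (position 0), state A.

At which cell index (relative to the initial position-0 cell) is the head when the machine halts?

6

state=A head=0 tape=[y]zyzxx_   (A,y)→(D,y,R)
state=D head=1 tape=y[z]yzxx_   (D,z)→(C,_,R)
state=C head=2 tape=y_[y]zxx_   (C,y)→(D,z,R)
state=D head=3 tape=y_z[z]xx_   (D,z)→(C,_,R)
state=C head=4 tape=y_z_[x]x_   (C,x)→(C,x,R)
state=C head=5 tape=y_z_x[x]_   (C,x)→(C,x,R)
state=C head=6 tape=y_z_xx[_]   (C,_)→(E,z,L)
state=E head=5 tape=y_z_x[x]z   (E,x)→(A,z,R)
state=A head=6 tape=y_z_xz[z]
At halt the head is at cell 6.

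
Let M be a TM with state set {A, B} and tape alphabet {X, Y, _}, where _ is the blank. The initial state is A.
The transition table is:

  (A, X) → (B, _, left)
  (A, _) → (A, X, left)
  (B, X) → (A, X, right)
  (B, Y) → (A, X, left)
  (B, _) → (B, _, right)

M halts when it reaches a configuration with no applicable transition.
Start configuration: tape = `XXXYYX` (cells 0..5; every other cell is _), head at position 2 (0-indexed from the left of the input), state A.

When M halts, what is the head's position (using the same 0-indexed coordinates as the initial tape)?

A | _XX[X]YYX   read X → write _, move left, go to B
B | _X[X]_YYX   read X → write X, move right, go to A
A | _XX[_]YYX   read _ → write X, move left, go to A
A | _X[X]XYYX   read X → write _, move left, go to B
B | _[X]_XYYX   read X → write X, move right, go to A
A | _X[_]XYYX   read _ → write X, move left, go to A
A | _[X]XXYYX   read X → write _, move left, go to B
B | [_]_XXYYX   read _ → write _, move right, go to B
B | _[_]XXYYX   read _ → write _, move right, go to B
B | __[X]XYYX   read X → write X, move right, go to A
A | __X[X]YYX   read X → write _, move left, go to B
B | __[X]_YYX   read X → write X, move right, go to A
A | __X[_]YYX   read _ → write X, move left, go to A
A | __[X]XYYX   read X → write _, move left, go to B
B | _[_]_XYYX   read _ → write _, move right, go to B
B | __[_]XYYX   read _ → write _, move right, go to B
B | ___[X]YYX   read X → write X, move right, go to A
A | ___X[Y]YX
At halt the head is at cell 3.

3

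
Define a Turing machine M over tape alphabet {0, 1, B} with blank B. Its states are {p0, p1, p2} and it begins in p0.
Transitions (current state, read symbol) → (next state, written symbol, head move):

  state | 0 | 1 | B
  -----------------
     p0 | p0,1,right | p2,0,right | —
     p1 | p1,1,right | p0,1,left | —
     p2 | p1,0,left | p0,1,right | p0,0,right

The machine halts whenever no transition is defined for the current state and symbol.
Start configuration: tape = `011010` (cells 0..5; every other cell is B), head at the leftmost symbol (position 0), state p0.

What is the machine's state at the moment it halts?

p0 | [0]11010B   read 0 → write 1, move right, go to p0
p0 | 1[1]1010B   read 1 → write 0, move right, go to p2
p2 | 10[1]010B   read 1 → write 1, move right, go to p0
p0 | 101[0]10B   read 0 → write 1, move right, go to p0
p0 | 1011[1]0B   read 1 → write 0, move right, go to p2
p2 | 10110[0]B   read 0 → write 0, move left, go to p1
p1 | 1011[0]0B   read 0 → write 1, move right, go to p1
p1 | 10111[0]B   read 0 → write 1, move right, go to p1
p1 | 101111[B]
No transition is defined for (p1, B); M halts in state p1.

p1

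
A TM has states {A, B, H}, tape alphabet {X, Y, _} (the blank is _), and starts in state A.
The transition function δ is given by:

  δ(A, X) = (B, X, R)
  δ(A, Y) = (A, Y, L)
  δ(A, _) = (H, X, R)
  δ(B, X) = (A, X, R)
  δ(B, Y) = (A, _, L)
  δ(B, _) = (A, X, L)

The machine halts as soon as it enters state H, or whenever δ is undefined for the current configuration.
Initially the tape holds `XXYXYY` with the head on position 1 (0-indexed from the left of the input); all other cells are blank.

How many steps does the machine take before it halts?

20

A | X[X]YXYY__   read X → write X, move R, go to B
B | XX[Y]XYY__   read Y → write _, move L, go to A
A | X[X]_XYY__   read X → write X, move R, go to B
B | XX[_]XYY__   read _ → write X, move L, go to A
A | X[X]XXYY__   read X → write X, move R, go to B
B | XX[X]XYY__   read X → write X, move R, go to A
A | XXX[X]YY__   read X → write X, move R, go to B
B | XXXX[Y]Y__   read Y → write _, move L, go to A
A | XXX[X]_Y__   read X → write X, move R, go to B
B | XXXX[_]Y__   read _ → write X, move L, go to A
A | XXX[X]XY__   read X → write X, move R, go to B
B | XXXX[X]Y__   read X → write X, move R, go to A
A | XXXXX[Y]__   read Y → write Y, move L, go to A
A | XXXX[X]Y__   read X → write X, move R, go to B
B | XXXXX[Y]__   read Y → write _, move L, go to A
A | XXXX[X]___   read X → write X, move R, go to B
B | XXXXX[_]__   read _ → write X, move L, go to A
A | XXXX[X]X__   read X → write X, move R, go to B
B | XXXXX[X]__   read X → write X, move R, go to A
A | XXXXXX[_]_   read _ → write X, move R, go to H
H | XXXXXXX[_]
M halts after 20 transitions.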